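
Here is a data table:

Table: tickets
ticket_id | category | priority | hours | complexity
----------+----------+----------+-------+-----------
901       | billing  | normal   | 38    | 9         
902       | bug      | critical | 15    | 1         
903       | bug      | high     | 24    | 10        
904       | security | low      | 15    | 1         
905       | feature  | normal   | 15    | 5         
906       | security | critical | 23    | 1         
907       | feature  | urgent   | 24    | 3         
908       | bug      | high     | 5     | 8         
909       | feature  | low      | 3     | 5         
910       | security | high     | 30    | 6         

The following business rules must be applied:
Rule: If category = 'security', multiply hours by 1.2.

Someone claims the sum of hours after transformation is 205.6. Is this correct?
Yes, the result is correct.

Step 1: Calculate the correct sum after transformation
Step 2: Apply multiplier 1.2 to records where category = 'security'
Step 3: Correct result = 205.6
Step 4: Claimed result = 205.6
Step 5: 205.6 = 205.6 ✓
Conclusion: The claimed result is correct.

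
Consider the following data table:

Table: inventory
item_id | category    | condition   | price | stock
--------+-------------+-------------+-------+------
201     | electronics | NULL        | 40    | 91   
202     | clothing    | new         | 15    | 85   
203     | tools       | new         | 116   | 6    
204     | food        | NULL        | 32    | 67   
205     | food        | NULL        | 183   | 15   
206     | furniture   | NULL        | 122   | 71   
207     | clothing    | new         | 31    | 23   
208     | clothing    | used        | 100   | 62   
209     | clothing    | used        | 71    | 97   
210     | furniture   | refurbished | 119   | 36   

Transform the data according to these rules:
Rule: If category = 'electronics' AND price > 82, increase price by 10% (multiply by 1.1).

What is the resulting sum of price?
829

Step 1: Find records where category = 'electronics' AND price > 82
Step 2: 0 records match, summing to 0
Step 3: After multiplier: 0 × 1.1 = 0.0
Step 4: Unaffected records sum: 829
Step 5: Final sum = 0.0 + 829 = 829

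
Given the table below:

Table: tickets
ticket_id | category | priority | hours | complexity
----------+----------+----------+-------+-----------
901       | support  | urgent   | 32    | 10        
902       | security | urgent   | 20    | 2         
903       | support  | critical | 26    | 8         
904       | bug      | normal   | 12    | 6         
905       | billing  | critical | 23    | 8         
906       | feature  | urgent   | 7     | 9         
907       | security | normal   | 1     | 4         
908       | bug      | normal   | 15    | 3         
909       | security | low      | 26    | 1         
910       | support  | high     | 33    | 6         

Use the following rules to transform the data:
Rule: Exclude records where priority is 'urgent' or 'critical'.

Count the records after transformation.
5

Step 1: Count records to exclude
  - 3 (urgent) + 2 (critical) = 5 records
Step 2: Total records: 10
Step 3: Remaining = 10 - 5 = 5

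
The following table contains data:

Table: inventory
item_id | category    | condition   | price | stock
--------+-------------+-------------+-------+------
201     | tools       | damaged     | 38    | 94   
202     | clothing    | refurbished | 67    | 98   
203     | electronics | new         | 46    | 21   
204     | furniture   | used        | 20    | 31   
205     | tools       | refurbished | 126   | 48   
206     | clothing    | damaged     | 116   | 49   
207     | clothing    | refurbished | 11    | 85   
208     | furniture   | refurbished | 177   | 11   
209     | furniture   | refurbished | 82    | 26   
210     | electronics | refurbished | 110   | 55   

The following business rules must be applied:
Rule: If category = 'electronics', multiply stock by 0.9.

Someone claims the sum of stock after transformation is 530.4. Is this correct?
No, the correct result is 510.4.

Step 1: Calculate the correct sum after transformation
Step 2: Apply multiplier 0.9 to records where category = 'electronics'
Step 3: Correct result = 510.4
Step 4: Claimed result = 530.4
Step 5: 510.4 ≠ 530.4
Conclusion: The claimed result is incorrect. The correct answer is 510.4.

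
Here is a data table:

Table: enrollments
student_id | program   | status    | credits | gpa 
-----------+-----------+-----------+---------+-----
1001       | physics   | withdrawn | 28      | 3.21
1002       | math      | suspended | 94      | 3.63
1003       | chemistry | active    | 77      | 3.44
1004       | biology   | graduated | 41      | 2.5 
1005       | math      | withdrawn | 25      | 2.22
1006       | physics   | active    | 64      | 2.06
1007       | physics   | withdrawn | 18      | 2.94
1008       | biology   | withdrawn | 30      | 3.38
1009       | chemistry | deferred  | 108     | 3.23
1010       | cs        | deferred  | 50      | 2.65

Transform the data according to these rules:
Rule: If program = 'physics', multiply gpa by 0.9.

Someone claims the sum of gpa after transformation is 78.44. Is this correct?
No, the correct result is 28.44.

Step 1: Calculate the correct sum after transformation
Step 2: Apply multiplier 0.9 to records where program = 'physics'
Step 3: Correct result = 28.44
Step 4: Claimed result = 78.44
Step 5: 28.44 ≠ 78.44
Conclusion: The claimed result is incorrect. The correct answer is 28.44.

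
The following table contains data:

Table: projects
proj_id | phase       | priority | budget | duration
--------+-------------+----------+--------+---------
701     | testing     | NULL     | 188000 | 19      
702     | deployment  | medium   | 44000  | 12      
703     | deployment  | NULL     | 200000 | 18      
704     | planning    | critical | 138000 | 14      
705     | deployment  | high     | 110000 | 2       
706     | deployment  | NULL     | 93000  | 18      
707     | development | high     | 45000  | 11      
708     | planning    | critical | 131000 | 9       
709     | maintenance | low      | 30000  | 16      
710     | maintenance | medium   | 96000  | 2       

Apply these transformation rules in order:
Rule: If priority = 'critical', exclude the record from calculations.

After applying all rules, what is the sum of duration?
98

Step 1: Identify records where priority = 'critical'
Step 2: The excluded records sum to 23
Step 3: Original total duration = 121
Step 4: Remaining total = 121 - 23 = 98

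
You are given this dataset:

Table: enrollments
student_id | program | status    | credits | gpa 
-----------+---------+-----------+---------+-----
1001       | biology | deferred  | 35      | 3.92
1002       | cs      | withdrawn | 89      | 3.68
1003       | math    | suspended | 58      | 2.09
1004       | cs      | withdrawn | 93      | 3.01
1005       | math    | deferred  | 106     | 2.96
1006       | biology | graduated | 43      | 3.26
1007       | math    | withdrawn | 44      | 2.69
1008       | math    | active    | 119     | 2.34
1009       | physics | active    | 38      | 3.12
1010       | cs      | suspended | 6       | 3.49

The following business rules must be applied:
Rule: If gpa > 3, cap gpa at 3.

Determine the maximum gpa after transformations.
3

Step 1: Original maximum gpa = 3.92
Step 2: Apply cap at 3
Step 3: 6 records had gpa > 3 and were capped
Step 4: Maximum after transformation = 3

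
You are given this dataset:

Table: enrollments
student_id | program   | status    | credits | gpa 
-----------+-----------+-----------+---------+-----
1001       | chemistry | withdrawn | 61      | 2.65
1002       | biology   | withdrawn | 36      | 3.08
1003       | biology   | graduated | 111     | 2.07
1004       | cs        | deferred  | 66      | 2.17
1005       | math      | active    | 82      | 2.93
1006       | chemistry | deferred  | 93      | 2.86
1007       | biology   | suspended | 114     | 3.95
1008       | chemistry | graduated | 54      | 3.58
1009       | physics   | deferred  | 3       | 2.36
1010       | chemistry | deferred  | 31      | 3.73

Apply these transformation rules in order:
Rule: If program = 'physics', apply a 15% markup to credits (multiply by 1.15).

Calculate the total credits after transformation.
651.45

Step 1: Records with program = 'physics' have total credits = 3
Step 2: Apply multiplier: 3 × 1.15 = 3.45
Step 3: Other records total: 648
Step 4: Final sum = 3.45 + 648 = 651.45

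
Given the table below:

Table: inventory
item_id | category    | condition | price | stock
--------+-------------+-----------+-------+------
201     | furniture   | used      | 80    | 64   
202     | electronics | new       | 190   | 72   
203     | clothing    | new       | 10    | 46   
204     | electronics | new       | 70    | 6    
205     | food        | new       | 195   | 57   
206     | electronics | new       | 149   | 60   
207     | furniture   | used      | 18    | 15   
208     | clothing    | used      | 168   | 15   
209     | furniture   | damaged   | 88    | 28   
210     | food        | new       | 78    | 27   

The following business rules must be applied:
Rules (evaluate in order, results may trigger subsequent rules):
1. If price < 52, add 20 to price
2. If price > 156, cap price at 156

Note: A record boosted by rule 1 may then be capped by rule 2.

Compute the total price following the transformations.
1001

Step 1: Apply rule 1 to records with price < 52
  - 2 records get bonus of 20
  - Of these, 0 records then exceed 156 and get capped
Step 2: Apply rule 2 to records with price > 156
  - 3 records (original) are capped
Step 3: Calculate final sum = 1001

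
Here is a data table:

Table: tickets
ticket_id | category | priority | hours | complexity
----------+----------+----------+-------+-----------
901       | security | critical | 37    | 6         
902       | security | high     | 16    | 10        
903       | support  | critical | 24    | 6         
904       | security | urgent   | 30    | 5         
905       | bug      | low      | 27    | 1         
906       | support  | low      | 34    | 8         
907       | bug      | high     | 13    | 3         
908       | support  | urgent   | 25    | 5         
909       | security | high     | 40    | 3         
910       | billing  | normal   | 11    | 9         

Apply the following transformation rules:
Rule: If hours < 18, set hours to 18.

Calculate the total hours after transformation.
271

Step 1: 3 records have hours < 18
Step 2: These records originally summed to 40
Step 3: After setting to minimum: 3 × 18 = 54
Step 4: Unaffected records sum: 217
Step 5: Final sum = 54 + 217 = 271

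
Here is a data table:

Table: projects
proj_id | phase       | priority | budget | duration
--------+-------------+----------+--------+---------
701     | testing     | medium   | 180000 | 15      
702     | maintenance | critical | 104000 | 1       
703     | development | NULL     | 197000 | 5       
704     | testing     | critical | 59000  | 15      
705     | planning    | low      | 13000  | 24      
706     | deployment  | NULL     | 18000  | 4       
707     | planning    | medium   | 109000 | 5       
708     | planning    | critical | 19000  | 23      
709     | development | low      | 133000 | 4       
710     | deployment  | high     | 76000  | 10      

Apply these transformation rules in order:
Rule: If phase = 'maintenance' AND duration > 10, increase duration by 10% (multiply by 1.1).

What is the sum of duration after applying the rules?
106

Step 1: Find records where phase = 'maintenance' AND duration > 10
Step 2: 0 records match, summing to 0
Step 3: After multiplier: 0 × 1.1 = 0.0
Step 4: Unaffected records sum: 106
Step 5: Final sum = 0.0 + 106 = 106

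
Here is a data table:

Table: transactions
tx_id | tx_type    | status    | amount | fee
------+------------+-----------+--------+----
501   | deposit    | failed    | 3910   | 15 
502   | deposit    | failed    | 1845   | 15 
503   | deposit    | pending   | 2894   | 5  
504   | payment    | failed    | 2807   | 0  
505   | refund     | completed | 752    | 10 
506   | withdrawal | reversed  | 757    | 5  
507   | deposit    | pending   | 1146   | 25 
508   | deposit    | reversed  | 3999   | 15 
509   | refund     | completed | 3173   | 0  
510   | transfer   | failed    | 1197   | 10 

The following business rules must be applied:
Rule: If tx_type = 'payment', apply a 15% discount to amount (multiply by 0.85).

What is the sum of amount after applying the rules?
22058.95

Step 1: Records with tx_type = 'payment' have total amount = 2807
Step 2: Apply multiplier: 2807 × 0.85 = 2385.95
Step 3: Other records total: 19673
Step 4: Final sum = 2385.95 + 19673 = 22058.95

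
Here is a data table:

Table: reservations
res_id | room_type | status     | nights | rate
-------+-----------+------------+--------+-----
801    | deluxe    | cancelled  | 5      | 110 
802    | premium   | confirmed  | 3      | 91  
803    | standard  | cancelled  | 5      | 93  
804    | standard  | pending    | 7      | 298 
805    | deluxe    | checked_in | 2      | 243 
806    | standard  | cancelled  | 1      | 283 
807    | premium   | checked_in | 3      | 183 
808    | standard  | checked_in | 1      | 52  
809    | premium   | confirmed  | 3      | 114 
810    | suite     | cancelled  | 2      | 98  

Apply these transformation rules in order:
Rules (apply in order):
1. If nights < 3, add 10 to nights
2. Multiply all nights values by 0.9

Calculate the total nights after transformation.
64.8

Step 1: Apply Rule 1 - Add 10 to records with nights < 3
  - 4 records affected: 6 + (4 × 10) = 46
  - Unaffected records: 26
  - Sum after Rule 1: 72
Step 2: Apply Rule 2 - Multiply all by 0.9
  - 72 × 0.9 = 64.8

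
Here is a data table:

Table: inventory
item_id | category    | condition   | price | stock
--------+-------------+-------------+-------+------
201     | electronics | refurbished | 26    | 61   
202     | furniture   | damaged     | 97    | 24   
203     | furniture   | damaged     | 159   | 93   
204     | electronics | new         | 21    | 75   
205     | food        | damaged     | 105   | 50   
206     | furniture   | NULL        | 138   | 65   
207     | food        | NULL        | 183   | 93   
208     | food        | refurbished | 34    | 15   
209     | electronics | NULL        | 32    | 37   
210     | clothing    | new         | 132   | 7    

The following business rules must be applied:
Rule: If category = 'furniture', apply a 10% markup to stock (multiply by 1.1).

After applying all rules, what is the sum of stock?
538.2

Step 1: Records with category = 'furniture' have total stock = 182
Step 2: Apply multiplier: 182 × 1.1 = 200.2
Step 3: Other records total: 338
Step 4: Final sum = 200.2 + 338 = 538.2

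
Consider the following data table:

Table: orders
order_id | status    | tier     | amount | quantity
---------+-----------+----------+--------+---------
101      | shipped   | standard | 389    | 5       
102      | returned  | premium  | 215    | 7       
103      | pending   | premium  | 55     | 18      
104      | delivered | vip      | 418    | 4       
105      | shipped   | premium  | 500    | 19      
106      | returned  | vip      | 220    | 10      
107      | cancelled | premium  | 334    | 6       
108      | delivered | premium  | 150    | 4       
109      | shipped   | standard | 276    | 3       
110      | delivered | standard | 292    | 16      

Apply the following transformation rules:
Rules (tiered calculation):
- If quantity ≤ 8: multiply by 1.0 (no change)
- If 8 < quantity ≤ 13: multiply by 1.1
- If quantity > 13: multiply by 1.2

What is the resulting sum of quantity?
103.6

Step 1: Tier 1 (quantity ≤ 8): 6 records, sum = 29 × 1.0 = 29.0
Step 2: Tier 2 (8 < quantity ≤ 13): 1 records, sum = 10 × 1.1 = 11.0
Step 3: Tier 3 (quantity > 13): 3 records, sum = 53 × 1.2 = 63.6
Step 4: Final sum = 29.0 + 11.0 + 63.6 = 103.6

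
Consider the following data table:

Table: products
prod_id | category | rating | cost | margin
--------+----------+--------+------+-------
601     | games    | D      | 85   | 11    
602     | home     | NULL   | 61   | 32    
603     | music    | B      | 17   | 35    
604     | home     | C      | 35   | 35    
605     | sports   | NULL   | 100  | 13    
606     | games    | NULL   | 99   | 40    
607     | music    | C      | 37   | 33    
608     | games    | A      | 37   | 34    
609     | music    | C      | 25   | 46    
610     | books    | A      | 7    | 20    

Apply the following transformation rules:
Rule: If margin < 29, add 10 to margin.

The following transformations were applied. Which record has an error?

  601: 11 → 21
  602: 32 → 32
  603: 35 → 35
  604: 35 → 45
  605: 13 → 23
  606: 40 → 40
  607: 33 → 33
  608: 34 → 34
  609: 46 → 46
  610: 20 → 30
Record 604 has an error. The correct transformed value should be 35, not 45.

Step 1: Check each record against the rule
Step 2: Record 604 has margin = 35
Step 3: Since 35 >= 29, the bonus should not have been applied
Step 4: Correct value = 35, but claimed value = 45
Conclusion: Record 604 has the error.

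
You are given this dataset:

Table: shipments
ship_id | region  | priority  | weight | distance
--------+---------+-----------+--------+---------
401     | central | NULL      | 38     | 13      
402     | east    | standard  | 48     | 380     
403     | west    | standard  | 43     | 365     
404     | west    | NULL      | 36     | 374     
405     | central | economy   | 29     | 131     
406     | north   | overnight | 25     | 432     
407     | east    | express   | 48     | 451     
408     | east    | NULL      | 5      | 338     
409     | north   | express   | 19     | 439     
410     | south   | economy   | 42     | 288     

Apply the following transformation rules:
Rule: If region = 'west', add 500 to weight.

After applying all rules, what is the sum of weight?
1333

Step 1: Count records where region = 'west': 2
Step 2: Total bonus added: 2 × 500 = 1000
Step 3: Original sum of weight: 333
Step 4: Final sum = 333 + 1000 = 1333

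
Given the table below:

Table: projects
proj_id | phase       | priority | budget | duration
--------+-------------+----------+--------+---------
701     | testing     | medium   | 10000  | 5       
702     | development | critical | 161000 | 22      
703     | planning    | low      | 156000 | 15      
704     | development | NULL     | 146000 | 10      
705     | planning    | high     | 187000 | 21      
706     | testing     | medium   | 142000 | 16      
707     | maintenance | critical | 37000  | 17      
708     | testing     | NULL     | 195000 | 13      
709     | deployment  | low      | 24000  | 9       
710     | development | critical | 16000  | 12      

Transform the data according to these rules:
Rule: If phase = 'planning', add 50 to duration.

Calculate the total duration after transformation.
240

Step 1: Count records where phase = 'planning': 2
Step 2: Total bonus added: 2 × 50 = 100
Step 3: Original sum of duration: 140
Step 4: Final sum = 140 + 100 = 240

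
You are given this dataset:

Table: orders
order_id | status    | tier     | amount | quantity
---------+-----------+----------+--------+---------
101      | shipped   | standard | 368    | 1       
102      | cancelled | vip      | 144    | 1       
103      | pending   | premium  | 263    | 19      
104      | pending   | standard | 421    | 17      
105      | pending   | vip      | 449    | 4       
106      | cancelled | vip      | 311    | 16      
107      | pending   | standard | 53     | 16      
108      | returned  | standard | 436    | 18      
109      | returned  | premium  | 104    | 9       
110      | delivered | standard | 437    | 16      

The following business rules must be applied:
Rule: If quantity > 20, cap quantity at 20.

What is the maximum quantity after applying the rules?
19

Step 1: Original maximum quantity = 19
Step 2: Check cap of 20 against maximum
Step 3: No records exceed the cap (max 19 <= cap 20), so no capping applies
Step 4: Maximum after transformation = 19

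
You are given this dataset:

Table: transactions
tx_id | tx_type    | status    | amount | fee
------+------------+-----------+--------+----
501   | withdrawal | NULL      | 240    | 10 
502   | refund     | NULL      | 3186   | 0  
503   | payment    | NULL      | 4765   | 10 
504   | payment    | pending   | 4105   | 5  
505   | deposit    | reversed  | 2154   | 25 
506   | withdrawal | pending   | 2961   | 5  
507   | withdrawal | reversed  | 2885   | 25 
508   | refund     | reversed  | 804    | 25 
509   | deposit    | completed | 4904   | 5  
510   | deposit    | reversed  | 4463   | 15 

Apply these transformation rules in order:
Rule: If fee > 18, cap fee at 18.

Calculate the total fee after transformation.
104

Step 1: 3 records have fee > 18
Step 2: These records originally summed to 75
Step 3: After capping: 3 × 18 = 54
Step 4: Unaffected records sum: 50
Step 5: Final sum = 54 + 50 = 104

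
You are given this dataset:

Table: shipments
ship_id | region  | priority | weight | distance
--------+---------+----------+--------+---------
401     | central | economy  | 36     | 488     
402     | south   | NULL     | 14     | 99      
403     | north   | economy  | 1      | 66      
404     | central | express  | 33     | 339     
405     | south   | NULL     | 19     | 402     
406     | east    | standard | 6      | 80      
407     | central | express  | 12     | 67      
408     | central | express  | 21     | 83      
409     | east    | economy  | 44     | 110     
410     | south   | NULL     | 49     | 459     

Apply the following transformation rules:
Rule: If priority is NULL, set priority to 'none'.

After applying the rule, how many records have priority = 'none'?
3

Step 1: Count records where priority IS NULL
Step 2: Found 3 records with NULL priority
Step 3: These records will have priority set to 'none'
Step 4: Records already having priority = 'none': 0
Step 5: Answer: 3 + 0 = 3 records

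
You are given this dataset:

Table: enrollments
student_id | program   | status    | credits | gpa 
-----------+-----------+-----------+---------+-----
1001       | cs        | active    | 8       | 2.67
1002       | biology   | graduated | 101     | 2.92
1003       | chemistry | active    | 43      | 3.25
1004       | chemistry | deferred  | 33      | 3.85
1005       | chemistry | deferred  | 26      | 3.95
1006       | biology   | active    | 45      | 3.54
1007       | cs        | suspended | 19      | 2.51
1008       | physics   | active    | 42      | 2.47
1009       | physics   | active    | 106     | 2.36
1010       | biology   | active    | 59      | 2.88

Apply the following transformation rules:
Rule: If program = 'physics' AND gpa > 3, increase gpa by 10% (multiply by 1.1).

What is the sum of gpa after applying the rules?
30.4

Step 1: Find records where program = 'physics' AND gpa > 3
Step 2: 0 records match, summing to 0
Step 3: After multiplier: 0 × 1.1 = 0.0
Step 4: Unaffected records sum: 30.4
Step 5: Final sum = 0.0 + 30.4 = 30.4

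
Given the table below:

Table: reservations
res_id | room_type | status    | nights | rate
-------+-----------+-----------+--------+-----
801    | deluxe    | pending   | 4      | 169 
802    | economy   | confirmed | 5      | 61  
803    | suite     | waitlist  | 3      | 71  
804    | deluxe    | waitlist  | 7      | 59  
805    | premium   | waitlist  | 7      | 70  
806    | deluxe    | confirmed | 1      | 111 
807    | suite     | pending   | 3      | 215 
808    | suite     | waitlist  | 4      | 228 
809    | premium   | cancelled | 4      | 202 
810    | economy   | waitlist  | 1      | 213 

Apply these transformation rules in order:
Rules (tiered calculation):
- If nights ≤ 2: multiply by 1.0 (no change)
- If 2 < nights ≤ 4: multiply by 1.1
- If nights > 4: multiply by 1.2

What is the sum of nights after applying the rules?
44.6

Step 1: Tier 1 (nights ≤ 2): 2 records, sum = 2 × 1.0 = 2.0
Step 2: Tier 2 (2 < nights ≤ 4): 5 records, sum = 18 × 1.1 = 19.8
Step 3: Tier 3 (nights > 4): 3 records, sum = 19 × 1.2 = 22.8
Step 4: Final sum = 2.0 + 19.8 + 22.8 = 44.6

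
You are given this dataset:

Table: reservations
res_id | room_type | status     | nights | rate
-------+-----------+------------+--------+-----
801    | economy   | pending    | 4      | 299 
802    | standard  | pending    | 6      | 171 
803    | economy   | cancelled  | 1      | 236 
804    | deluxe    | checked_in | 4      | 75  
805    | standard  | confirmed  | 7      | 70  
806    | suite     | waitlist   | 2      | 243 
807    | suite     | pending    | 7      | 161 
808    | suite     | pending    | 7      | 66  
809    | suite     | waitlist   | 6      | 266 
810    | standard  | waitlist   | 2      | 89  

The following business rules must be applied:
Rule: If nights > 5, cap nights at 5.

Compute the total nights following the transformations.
38

Step 1: 5 records have nights > 5
Step 2: These records originally summed to 33
Step 3: After capping: 5 × 5 = 25
Step 4: Unaffected records sum: 13
Step 5: Final sum = 25 + 13 = 38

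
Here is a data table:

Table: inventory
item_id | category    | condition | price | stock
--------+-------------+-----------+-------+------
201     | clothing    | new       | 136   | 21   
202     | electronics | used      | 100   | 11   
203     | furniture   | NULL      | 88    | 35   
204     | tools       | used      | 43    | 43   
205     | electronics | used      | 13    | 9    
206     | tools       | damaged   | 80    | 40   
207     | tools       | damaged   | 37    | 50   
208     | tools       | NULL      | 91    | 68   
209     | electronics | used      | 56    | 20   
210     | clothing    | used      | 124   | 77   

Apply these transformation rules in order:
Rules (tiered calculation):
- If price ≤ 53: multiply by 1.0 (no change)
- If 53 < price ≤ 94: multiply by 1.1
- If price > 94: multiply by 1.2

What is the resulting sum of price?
871.5

Step 1: Tier 1 (price ≤ 53): 3 records, sum = 93 × 1.0 = 93.0
Step 2: Tier 2 (53 < price ≤ 94): 4 records, sum = 315 × 1.1 = 346.5
Step 3: Tier 3 (price > 94): 3 records, sum = 360 × 1.2 = 432.0
Step 4: Final sum = 93.0 + 346.5 + 432.0 = 871.5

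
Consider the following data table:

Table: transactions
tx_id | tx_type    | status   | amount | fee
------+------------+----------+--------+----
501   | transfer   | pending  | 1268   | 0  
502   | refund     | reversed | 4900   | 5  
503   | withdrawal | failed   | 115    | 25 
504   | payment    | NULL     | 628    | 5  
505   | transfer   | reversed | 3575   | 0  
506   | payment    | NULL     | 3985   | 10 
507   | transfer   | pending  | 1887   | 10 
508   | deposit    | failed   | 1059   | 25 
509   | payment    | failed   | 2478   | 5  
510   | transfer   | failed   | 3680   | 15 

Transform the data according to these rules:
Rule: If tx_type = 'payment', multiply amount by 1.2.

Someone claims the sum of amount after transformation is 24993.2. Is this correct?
Yes, the result is correct.

Step 1: Calculate the correct sum after transformation
Step 2: Apply multiplier 1.2 to records where tx_type = 'payment'
Step 3: Correct result = 24993.2
Step 4: Claimed result = 24993.2
Step 5: 24993.2 = 24993.2 ✓
Conclusion: The claimed result is correct.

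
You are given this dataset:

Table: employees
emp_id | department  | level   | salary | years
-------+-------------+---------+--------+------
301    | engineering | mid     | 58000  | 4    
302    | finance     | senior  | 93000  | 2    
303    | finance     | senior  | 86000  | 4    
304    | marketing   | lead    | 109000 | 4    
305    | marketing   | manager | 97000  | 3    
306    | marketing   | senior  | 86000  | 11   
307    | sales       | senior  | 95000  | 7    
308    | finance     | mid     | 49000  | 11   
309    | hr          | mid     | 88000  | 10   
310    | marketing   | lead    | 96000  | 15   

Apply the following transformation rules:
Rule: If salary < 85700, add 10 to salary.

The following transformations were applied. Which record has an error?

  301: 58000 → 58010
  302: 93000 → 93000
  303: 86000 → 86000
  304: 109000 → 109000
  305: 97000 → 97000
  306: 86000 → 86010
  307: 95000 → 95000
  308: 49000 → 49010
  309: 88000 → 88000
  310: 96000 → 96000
Record 306 has an error. The correct transformed value should be 86000, not 86010.

Step 1: Check each record against the rule
Step 2: Record 306 has salary = 86000
Step 3: Since 86000 >= 85700, the bonus should not have been applied
Step 4: Correct value = 86000, but claimed value = 86010
Conclusion: Record 306 has the error.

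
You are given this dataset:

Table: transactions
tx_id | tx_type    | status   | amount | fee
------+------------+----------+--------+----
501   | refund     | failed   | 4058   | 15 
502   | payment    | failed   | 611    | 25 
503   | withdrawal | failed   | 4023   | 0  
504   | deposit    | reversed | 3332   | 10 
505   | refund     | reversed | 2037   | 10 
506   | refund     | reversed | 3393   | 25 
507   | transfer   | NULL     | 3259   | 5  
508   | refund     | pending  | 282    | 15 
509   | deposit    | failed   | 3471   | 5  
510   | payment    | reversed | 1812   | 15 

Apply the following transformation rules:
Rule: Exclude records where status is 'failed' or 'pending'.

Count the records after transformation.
5

Step 1: Count records to exclude
  - 4 (failed) + 1 (pending) = 5 records
Step 2: Total records: 10
Step 3: Remaining = 10 - 5 = 5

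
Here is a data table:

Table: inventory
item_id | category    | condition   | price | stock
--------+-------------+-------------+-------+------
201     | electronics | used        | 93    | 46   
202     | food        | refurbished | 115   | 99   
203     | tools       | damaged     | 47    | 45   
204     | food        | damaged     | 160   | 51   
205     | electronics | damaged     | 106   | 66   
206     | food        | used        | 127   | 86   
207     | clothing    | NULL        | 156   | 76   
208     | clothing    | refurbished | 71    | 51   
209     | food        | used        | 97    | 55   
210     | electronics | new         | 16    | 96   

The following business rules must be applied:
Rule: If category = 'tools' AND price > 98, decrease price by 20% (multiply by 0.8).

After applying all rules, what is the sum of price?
988

Step 1: Find records where category = 'tools' AND price > 98
Step 2: 0 records match, summing to 0
Step 3: After multiplier: 0 × 0.8 = 0.0
Step 4: Unaffected records sum: 988
Step 5: Final sum = 0.0 + 988 = 988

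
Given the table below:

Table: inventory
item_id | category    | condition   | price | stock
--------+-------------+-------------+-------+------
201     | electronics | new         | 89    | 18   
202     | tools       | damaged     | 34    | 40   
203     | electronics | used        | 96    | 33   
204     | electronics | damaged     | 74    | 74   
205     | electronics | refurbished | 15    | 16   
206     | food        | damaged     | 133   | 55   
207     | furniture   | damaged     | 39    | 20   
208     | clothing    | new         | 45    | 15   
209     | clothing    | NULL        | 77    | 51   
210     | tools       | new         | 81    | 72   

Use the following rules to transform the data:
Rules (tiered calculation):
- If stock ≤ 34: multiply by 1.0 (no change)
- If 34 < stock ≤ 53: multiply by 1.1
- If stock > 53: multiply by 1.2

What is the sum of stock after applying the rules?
443.3

Step 1: Tier 1 (stock ≤ 34): 5 records, sum = 102 × 1.0 = 102.0
Step 2: Tier 2 (34 < stock ≤ 53): 2 records, sum = 91 × 1.1 = 100.1
Step 3: Tier 3 (stock > 53): 3 records, sum = 201 × 1.2 = 241.2
Step 4: Final sum = 102.0 + 100.1 + 241.2 = 443.3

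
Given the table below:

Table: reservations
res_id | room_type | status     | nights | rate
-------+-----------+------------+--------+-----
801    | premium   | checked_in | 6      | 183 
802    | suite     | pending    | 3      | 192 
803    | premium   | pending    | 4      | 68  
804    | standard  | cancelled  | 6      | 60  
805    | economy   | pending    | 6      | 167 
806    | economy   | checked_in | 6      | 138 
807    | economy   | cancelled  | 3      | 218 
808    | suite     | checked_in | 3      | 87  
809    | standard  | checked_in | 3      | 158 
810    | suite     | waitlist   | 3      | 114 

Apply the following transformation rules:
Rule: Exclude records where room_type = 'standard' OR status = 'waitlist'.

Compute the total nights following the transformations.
31

Step 1: Find records where room_type = 'standard' OR status = 'waitlist'
Step 2: 3 records match, summing to 12
Step 3: Original sum: 43
Step 4: Remaining sum = 43 - 12 = 31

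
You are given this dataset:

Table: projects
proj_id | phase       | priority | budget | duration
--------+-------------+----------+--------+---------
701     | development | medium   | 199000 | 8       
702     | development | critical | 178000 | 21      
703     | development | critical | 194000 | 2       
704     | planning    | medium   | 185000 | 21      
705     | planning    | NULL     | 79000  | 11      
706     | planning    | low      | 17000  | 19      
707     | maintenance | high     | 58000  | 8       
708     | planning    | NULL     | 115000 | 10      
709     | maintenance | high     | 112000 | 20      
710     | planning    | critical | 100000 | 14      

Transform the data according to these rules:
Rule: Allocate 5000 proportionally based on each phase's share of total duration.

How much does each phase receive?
development: 1156.72, maintenance: 1044.78, planning: 2798.51

Step 1: Calculate total duration = 134
Step 2: Calculate each phase's proportion:
  development: 31/134 = 23.13% → 1156.72
  maintenance: 28/134 = 20.90% → 1044.78
  planning: 75/134 = 55.97% → 2798.51
Step 3: Verify: sum of allocations ≈ 5000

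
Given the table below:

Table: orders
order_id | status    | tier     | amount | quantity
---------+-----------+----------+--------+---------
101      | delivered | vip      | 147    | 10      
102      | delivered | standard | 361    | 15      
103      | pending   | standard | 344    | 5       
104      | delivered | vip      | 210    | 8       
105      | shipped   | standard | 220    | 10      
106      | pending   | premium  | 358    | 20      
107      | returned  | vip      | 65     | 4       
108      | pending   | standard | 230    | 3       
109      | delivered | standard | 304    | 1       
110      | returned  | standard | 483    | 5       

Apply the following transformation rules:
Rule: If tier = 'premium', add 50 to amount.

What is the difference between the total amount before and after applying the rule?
50

Step 1: Original sum of amount = 2722
Step 2: 1 records have tier = 'premium'
Step 3: Each affected record changes by 50
Step 4: Total change = 1 × 50 = 50
Step 5: New sum = 2722 + 50 = 2772
Step 6: Difference = |2772 - 2722| = 50
        (Sum increased by 50)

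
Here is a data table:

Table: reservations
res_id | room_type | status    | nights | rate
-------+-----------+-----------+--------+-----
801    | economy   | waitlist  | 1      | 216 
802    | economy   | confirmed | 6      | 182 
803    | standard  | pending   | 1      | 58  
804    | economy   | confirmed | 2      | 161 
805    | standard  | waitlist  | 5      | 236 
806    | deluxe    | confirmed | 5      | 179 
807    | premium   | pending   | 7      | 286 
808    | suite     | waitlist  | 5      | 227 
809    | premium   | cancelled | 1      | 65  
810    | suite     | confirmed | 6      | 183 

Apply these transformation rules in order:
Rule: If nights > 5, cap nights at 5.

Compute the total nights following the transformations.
35

Step 1: 3 records have nights > 5
Step 2: These records originally summed to 19
Step 3: After capping: 3 × 5 = 15
Step 4: Unaffected records sum: 20
Step 5: Final sum = 15 + 20 = 35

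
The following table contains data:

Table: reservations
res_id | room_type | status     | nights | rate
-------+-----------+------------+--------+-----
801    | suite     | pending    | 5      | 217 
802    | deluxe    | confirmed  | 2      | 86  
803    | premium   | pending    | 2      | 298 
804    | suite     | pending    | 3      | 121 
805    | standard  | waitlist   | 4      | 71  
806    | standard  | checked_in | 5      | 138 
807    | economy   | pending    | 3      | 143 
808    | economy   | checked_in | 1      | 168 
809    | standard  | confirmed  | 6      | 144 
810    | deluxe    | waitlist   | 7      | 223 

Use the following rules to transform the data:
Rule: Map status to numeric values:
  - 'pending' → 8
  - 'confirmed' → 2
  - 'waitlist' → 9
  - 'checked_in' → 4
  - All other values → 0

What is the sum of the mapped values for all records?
62

Step 1: Apply mapping to each record
Step 2: Count by status:
  'pending': 4 records × 8 = 32
  'confirmed': 2 records × 2 = 4
  'waitlist': 2 records × 9 = 18
  'checked_in': 2 records × 4 = 8
Step 3: Sum all mapped values = 62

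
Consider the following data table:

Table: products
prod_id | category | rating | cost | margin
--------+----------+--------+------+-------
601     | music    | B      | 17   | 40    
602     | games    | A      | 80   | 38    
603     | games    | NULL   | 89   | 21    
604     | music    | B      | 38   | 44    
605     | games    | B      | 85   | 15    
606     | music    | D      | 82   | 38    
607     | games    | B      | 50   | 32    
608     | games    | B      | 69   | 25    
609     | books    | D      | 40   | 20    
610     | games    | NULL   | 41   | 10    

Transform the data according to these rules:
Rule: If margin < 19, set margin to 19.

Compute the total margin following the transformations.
296

Step 1: 2 records have margin < 19
Step 2: These records originally summed to 25
Step 3: After setting to minimum: 2 × 19 = 38
Step 4: Unaffected records sum: 258
Step 5: Final sum = 38 + 258 = 296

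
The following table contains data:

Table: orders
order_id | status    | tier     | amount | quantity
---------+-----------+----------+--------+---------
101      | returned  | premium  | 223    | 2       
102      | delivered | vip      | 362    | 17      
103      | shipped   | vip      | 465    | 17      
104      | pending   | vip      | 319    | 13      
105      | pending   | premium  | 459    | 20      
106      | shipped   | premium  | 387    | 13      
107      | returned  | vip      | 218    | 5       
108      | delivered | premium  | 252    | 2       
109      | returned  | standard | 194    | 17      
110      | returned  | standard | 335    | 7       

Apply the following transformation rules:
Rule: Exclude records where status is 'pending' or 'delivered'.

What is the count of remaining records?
6

Step 1: Count records to exclude
  - 2 (pending) + 2 (delivered) = 4 records
Step 2: Total records: 10
Step 3: Remaining = 10 - 4 = 6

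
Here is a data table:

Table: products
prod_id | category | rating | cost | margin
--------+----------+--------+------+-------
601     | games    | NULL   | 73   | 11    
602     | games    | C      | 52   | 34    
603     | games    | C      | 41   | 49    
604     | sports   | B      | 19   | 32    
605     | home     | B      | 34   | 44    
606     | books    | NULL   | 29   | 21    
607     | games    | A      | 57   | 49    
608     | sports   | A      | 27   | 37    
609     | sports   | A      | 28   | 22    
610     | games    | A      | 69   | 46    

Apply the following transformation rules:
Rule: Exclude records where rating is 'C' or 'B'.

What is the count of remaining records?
6

Step 1: Count records to exclude
  - 2 (C) + 2 (B) = 4 records
Step 2: Total records: 10
Step 3: Remaining = 10 - 4 = 6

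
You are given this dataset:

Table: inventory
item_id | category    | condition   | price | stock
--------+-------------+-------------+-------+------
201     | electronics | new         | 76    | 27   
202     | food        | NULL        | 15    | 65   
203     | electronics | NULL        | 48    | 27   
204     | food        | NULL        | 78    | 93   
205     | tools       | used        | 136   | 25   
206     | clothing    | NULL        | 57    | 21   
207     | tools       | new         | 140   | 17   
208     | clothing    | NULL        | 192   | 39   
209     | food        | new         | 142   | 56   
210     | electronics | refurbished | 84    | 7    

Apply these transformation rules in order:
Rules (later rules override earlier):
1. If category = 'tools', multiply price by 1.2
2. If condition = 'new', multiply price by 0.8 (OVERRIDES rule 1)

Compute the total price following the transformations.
923.6

Step 1: Rule 2 takes priority for records with condition = 'new'
  - 3 records: 358 × 0.8 = 286.4
Step 2: Rule 1 applies to remaining records with category = 'tools'
  - 1 records: 136 × 1.2 = 163.2
Step 3: Other records unchanged: 474
Step 4: Final sum = 286.4 + 163.2 + 474 = 923.6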